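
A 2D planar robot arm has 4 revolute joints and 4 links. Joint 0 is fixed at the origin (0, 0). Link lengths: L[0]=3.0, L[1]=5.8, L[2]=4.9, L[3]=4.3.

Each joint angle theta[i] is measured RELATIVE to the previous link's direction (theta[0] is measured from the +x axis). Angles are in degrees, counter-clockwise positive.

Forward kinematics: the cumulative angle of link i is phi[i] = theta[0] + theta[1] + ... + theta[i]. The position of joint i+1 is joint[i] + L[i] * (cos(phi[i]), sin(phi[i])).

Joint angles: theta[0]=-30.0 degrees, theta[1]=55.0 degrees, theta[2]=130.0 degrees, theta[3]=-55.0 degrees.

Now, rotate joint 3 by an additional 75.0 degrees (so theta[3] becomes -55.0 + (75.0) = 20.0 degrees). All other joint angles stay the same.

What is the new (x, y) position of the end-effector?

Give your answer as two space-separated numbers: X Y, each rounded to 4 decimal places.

joint[0] = (0.0000, 0.0000)  (base)
link 0: phi[0] = -30 = -30 deg
  cos(-30 deg) = 0.8660, sin(-30 deg) = -0.5000
  joint[1] = (0.0000, 0.0000) + 3 * (0.8660, -0.5000) = (0.0000 + 2.5981, 0.0000 + -1.5000) = (2.5981, -1.5000)
link 1: phi[1] = -30 + 55 = 25 deg
  cos(25 deg) = 0.9063, sin(25 deg) = 0.4226
  joint[2] = (2.5981, -1.5000) + 5.8 * (0.9063, 0.4226) = (2.5981 + 5.2566, -1.5000 + 2.4512) = (7.8547, 0.9512)
link 2: phi[2] = -30 + 55 + 130 = 155 deg
  cos(155 deg) = -0.9063, sin(155 deg) = 0.4226
  joint[3] = (7.8547, 0.9512) + 4.9 * (-0.9063, 0.4226) = (7.8547 + -4.4409, 0.9512 + 2.0708) = (3.4138, 3.0220)
link 3: phi[3] = -30 + 55 + 130 + 20 = 175 deg
  cos(175 deg) = -0.9962, sin(175 deg) = 0.0872
  joint[4] = (3.4138, 3.0220) + 4.3 * (-0.9962, 0.0872) = (3.4138 + -4.2836, 3.0220 + 0.3748) = (-0.8699, 3.3968)
End effector: (-0.8699, 3.3968)

Answer: -0.8699 3.3968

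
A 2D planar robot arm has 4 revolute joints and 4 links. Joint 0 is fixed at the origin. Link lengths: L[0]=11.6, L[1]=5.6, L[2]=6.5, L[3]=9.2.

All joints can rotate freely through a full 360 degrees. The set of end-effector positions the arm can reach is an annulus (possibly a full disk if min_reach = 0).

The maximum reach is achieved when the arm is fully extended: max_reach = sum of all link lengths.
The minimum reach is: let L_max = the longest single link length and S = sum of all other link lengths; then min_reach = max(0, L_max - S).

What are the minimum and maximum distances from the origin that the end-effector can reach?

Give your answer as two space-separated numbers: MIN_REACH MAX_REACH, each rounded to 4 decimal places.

Link lengths: [11.6, 5.6, 6.5, 9.2]
max_reach = 11.6 + 5.6 + 6.5 + 9.2 = 32.9
L_max = max([11.6, 5.6, 6.5, 9.2]) = 11.6
S (sum of others) = 32.9 - 11.6 = 21.3
min_reach = max(0, 11.6 - 21.3) = max(0, -9.7) = 0

Answer: 0.0000 32.9000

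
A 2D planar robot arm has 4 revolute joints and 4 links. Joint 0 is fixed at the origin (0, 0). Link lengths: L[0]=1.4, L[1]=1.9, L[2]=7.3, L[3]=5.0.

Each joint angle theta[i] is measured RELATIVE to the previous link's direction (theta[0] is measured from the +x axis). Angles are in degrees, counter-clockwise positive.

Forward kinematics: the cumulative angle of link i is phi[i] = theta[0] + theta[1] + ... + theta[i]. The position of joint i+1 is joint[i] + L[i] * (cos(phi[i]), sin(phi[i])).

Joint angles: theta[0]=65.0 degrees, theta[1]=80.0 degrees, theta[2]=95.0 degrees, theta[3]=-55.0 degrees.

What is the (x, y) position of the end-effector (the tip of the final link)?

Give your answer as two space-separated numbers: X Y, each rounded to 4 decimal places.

joint[0] = (0.0000, 0.0000)  (base)
link 0: phi[0] = 65 = 65 deg
  cos(65 deg) = 0.4226, sin(65 deg) = 0.9063
  joint[1] = (0.0000, 0.0000) + 1.4 * (0.4226, 0.9063) = (0.0000 + 0.5917, 0.0000 + 1.2688) = (0.5917, 1.2688)
link 1: phi[1] = 65 + 80 = 145 deg
  cos(145 deg) = -0.8192, sin(145 deg) = 0.5736
  joint[2] = (0.5917, 1.2688) + 1.9 * (-0.8192, 0.5736) = (0.5917 + -1.5564, 1.2688 + 1.0898) = (-0.9647, 2.3586)
link 2: phi[2] = 65 + 80 + 95 = 240 deg
  cos(240 deg) = -0.5000, sin(240 deg) = -0.8660
  joint[3] = (-0.9647, 2.3586) + 7.3 * (-0.5000, -0.8660) = (-0.9647 + -3.6500, 2.3586 + -6.3220) = (-4.6147, -3.9634)
link 3: phi[3] = 65 + 80 + 95 + -55 = 185 deg
  cos(185 deg) = -0.9962, sin(185 deg) = -0.0872
  joint[4] = (-4.6147, -3.9634) + 5 * (-0.9962, -0.0872) = (-4.6147 + -4.9810, -3.9634 + -0.4358) = (-9.5957, -4.3991)
End effector: (-9.5957, -4.3991)

Answer: -9.5957 -4.3991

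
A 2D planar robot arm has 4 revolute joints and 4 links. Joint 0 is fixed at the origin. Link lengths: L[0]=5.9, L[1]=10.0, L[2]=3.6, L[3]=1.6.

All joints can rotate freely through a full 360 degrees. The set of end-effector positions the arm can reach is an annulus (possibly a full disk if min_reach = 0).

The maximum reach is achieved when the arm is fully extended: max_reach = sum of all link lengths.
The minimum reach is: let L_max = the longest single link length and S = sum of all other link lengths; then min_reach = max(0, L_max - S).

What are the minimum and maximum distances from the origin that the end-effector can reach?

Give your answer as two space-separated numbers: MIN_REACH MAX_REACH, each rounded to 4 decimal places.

Answer: 0.0000 21.1000

Derivation:
Link lengths: [5.9, 10.0, 3.6, 1.6]
max_reach = 5.9 + 10 + 3.6 + 1.6 = 21.1
L_max = max([5.9, 10.0, 3.6, 1.6]) = 10
S (sum of others) = 21.1 - 10 = 11.1
min_reach = max(0, 10 - 11.1) = max(0, -1.1) = 0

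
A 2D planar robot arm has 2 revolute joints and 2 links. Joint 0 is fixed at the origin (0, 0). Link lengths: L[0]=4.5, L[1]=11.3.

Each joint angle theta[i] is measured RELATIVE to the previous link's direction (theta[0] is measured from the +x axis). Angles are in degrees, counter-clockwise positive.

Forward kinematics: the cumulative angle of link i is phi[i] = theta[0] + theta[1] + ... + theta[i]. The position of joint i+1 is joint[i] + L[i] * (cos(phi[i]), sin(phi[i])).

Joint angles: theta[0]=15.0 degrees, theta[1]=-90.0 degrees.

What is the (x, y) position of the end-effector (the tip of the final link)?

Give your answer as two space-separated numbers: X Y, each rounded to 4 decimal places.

Answer: 7.2713 -9.7503

Derivation:
joint[0] = (0.0000, 0.0000)  (base)
link 0: phi[0] = 15 = 15 deg
  cos(15 deg) = 0.9659, sin(15 deg) = 0.2588
  joint[1] = (0.0000, 0.0000) + 4.5 * (0.9659, 0.2588) = (0.0000 + 4.3467, 0.0000 + 1.1647) = (4.3467, 1.1647)
link 1: phi[1] = 15 + -90 = -75 deg
  cos(-75 deg) = 0.2588, sin(-75 deg) = -0.9659
  joint[2] = (4.3467, 1.1647) + 11.3 * (0.2588, -0.9659) = (4.3467 + 2.9247, 1.1647 + -10.9150) = (7.2713, -9.7503)
End effector: (7.2713, -9.7503)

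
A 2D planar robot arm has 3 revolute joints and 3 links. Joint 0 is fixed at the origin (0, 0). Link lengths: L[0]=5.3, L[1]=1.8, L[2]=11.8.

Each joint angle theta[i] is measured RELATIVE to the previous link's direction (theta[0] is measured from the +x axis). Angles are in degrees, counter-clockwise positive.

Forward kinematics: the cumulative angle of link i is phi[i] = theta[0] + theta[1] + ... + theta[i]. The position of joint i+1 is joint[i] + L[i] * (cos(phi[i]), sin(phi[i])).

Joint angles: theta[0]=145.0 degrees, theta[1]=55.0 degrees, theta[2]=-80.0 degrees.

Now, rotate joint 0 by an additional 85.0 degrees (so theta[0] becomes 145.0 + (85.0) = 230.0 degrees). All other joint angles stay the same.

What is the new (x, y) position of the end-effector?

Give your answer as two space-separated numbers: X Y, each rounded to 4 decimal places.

Answer: -13.6353 -10.7856

Derivation:
joint[0] = (0.0000, 0.0000)  (base)
link 0: phi[0] = 230 = 230 deg
  cos(230 deg) = -0.6428, sin(230 deg) = -0.7660
  joint[1] = (0.0000, 0.0000) + 5.3 * (-0.6428, -0.7660) = (0.0000 + -3.4068, 0.0000 + -4.0600) = (-3.4068, -4.0600)
link 1: phi[1] = 230 + 55 = 285 deg
  cos(285 deg) = 0.2588, sin(285 deg) = -0.9659
  joint[2] = (-3.4068, -4.0600) + 1.8 * (0.2588, -0.9659) = (-3.4068 + 0.4659, -4.0600 + -1.7387) = (-2.9409, -5.7987)
link 2: phi[2] = 230 + 55 + -80 = 205 deg
  cos(205 deg) = -0.9063, sin(205 deg) = -0.4226
  joint[3] = (-2.9409, -5.7987) + 11.8 * (-0.9063, -0.4226) = (-2.9409 + -10.6944, -5.7987 + -4.9869) = (-13.6353, -10.7856)
End effector: (-13.6353, -10.7856)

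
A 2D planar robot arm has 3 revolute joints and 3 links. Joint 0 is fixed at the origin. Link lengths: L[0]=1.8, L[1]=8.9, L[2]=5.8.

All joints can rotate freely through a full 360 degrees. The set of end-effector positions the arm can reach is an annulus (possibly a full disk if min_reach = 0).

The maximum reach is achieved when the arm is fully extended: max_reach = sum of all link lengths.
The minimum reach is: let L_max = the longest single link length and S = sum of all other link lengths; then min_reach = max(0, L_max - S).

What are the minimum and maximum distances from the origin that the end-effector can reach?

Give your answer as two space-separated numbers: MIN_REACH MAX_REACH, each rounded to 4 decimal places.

Link lengths: [1.8, 8.9, 5.8]
max_reach = 1.8 + 8.9 + 5.8 = 16.5
L_max = max([1.8, 8.9, 5.8]) = 8.9
S (sum of others) = 16.5 - 8.9 = 7.6
min_reach = max(0, 8.9 - 7.6) = max(0, 1.3) = 1.3

Answer: 1.3000 16.5000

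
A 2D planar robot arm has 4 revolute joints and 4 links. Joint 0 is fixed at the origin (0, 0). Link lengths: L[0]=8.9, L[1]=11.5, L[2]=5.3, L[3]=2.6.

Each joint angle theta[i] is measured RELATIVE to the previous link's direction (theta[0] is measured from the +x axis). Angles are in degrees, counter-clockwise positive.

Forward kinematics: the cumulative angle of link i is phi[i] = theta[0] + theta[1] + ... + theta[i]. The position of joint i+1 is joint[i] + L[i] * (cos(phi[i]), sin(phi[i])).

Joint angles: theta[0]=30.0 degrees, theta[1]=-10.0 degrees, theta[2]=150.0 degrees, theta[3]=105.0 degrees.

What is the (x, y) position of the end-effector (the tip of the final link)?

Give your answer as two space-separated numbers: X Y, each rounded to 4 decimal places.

Answer: 13.5212 6.7135

Derivation:
joint[0] = (0.0000, 0.0000)  (base)
link 0: phi[0] = 30 = 30 deg
  cos(30 deg) = 0.8660, sin(30 deg) = 0.5000
  joint[1] = (0.0000, 0.0000) + 8.9 * (0.8660, 0.5000) = (0.0000 + 7.7076, 0.0000 + 4.4500) = (7.7076, 4.4500)
link 1: phi[1] = 30 + -10 = 20 deg
  cos(20 deg) = 0.9397, sin(20 deg) = 0.3420
  joint[2] = (7.7076, 4.4500) + 11.5 * (0.9397, 0.3420) = (7.7076 + 10.8065, 4.4500 + 3.9332) = (18.5141, 8.3832)
link 2: phi[2] = 30 + -10 + 150 = 170 deg
  cos(170 deg) = -0.9848, sin(170 deg) = 0.1736
  joint[3] = (18.5141, 8.3832) + 5.3 * (-0.9848, 0.1736) = (18.5141 + -5.2195, 8.3832 + 0.9203) = (13.2946, 9.3036)
link 3: phi[3] = 30 + -10 + 150 + 105 = 275 deg
  cos(275 deg) = 0.0872, sin(275 deg) = -0.9962
  joint[4] = (13.2946, 9.3036) + 2.6 * (0.0872, -0.9962) = (13.2946 + 0.2266, 9.3036 + -2.5901) = (13.5212, 6.7135)
End effector: (13.5212, 6.7135)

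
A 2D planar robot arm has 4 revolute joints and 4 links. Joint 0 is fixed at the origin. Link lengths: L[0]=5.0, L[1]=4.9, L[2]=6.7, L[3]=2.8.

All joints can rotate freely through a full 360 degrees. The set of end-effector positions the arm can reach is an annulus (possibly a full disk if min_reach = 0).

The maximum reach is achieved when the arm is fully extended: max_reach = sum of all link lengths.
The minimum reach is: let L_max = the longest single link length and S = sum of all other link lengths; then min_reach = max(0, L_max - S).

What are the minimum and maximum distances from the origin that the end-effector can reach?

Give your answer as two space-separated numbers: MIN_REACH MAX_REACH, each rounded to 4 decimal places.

Answer: 0.0000 19.4000

Derivation:
Link lengths: [5.0, 4.9, 6.7, 2.8]
max_reach = 5 + 4.9 + 6.7 + 2.8 = 19.4
L_max = max([5.0, 4.9, 6.7, 2.8]) = 6.7
S (sum of others) = 19.4 - 6.7 = 12.7
min_reach = max(0, 6.7 - 12.7) = max(0, -6) = 0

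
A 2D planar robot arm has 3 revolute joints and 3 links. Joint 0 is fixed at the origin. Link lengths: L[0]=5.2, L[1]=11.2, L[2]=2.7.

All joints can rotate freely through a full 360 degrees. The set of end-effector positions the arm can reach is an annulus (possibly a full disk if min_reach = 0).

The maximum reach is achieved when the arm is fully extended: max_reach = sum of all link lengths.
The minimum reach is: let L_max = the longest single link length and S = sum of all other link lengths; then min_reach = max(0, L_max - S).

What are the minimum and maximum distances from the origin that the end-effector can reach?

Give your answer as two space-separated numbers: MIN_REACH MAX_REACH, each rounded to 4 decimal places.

Answer: 3.3000 19.1000

Derivation:
Link lengths: [5.2, 11.2, 2.7]
max_reach = 5.2 + 11.2 + 2.7 = 19.1
L_max = max([5.2, 11.2, 2.7]) = 11.2
S (sum of others) = 19.1 - 11.2 = 7.9
min_reach = max(0, 11.2 - 7.9) = max(0, 3.3) = 3.3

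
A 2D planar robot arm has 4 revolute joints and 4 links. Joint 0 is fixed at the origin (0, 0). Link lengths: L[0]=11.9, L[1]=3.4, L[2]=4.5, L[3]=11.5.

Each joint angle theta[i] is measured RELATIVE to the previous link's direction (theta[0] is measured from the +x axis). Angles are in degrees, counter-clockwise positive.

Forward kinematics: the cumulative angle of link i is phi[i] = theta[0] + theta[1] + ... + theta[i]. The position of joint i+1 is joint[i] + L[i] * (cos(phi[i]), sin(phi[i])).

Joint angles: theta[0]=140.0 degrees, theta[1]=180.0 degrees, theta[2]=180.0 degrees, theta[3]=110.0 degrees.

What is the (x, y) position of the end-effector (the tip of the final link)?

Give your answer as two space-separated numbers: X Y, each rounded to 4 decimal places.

Answer: -13.8918 -2.4502

Derivation:
joint[0] = (0.0000, 0.0000)  (base)
link 0: phi[0] = 140 = 140 deg
  cos(140 deg) = -0.7660, sin(140 deg) = 0.6428
  joint[1] = (0.0000, 0.0000) + 11.9 * (-0.7660, 0.6428) = (0.0000 + -9.1159, 0.0000 + 7.6492) = (-9.1159, 7.6492)
link 1: phi[1] = 140 + 180 = 320 deg
  cos(320 deg) = 0.7660, sin(320 deg) = -0.6428
  joint[2] = (-9.1159, 7.6492) + 3.4 * (0.7660, -0.6428) = (-9.1159 + 2.6046, 7.6492 + -2.1855) = (-6.5114, 5.4637)
link 2: phi[2] = 140 + 180 + 180 = 500 deg
  cos(500 deg) = -0.7660, sin(500 deg) = 0.6428
  joint[3] = (-6.5114, 5.4637) + 4.5 * (-0.7660, 0.6428) = (-6.5114 + -3.4472, 5.4637 + 2.8925) = (-9.9586, 8.3562)
link 3: phi[3] = 140 + 180 + 180 + 110 = 610 deg
  cos(610 deg) = -0.3420, sin(610 deg) = -0.9397
  joint[4] = (-9.9586, 8.3562) + 11.5 * (-0.3420, -0.9397) = (-9.9586 + -3.9332, 8.3562 + -10.8065) = (-13.8918, -2.4502)
End effector: (-13.8918, -2.4502)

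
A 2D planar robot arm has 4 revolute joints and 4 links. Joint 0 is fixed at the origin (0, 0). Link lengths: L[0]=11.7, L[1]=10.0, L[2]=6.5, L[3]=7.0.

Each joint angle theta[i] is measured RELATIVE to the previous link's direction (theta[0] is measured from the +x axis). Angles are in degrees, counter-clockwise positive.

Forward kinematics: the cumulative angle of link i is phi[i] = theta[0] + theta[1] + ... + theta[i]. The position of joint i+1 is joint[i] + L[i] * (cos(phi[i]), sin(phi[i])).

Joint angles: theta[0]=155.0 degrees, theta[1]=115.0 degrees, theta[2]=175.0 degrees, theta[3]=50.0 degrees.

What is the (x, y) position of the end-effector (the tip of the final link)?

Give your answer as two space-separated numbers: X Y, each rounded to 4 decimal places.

joint[0] = (0.0000, 0.0000)  (base)
link 0: phi[0] = 155 = 155 deg
  cos(155 deg) = -0.9063, sin(155 deg) = 0.4226
  joint[1] = (0.0000, 0.0000) + 11.7 * (-0.9063, 0.4226) = (0.0000 + -10.6038, 0.0000 + 4.9446) = (-10.6038, 4.9446)
link 1: phi[1] = 155 + 115 = 270 deg
  cos(270 deg) = -0.0000, sin(270 deg) = -1.0000
  joint[2] = (-10.6038, 4.9446) + 10 * (-0.0000, -1.0000) = (-10.6038 + -0.0000, 4.9446 + -10.0000) = (-10.6038, -5.0554)
link 2: phi[2] = 155 + 115 + 175 = 445 deg
  cos(445 deg) = 0.0872, sin(445 deg) = 0.9962
  joint[3] = (-10.6038, -5.0554) + 6.5 * (0.0872, 0.9962) = (-10.6038 + 0.5665, -5.0554 + 6.4753) = (-10.0373, 1.4199)
link 3: phi[3] = 155 + 115 + 175 + 50 = 495 deg
  cos(495 deg) = -0.7071, sin(495 deg) = 0.7071
  joint[4] = (-10.0373, 1.4199) + 7 * (-0.7071, 0.7071) = (-10.0373 + -4.9497, 1.4199 + 4.9497) = (-14.9870, 6.3696)
End effector: (-14.9870, 6.3696)

Answer: -14.9870 6.3696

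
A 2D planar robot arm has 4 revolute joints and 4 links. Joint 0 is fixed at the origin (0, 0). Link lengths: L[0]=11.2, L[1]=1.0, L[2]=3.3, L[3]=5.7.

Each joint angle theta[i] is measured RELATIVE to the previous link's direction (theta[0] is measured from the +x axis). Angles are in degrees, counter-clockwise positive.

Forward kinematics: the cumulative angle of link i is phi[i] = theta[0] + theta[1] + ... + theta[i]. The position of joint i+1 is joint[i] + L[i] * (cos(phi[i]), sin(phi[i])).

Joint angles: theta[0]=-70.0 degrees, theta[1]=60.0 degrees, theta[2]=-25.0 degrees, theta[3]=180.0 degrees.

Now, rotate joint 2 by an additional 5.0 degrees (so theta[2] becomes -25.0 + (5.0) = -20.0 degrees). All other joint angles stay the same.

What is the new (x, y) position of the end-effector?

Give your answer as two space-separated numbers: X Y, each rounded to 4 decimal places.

Answer: 2.7370 -9.4982

Derivation:
joint[0] = (0.0000, 0.0000)  (base)
link 0: phi[0] = -70 = -70 deg
  cos(-70 deg) = 0.3420, sin(-70 deg) = -0.9397
  joint[1] = (0.0000, 0.0000) + 11.2 * (0.3420, -0.9397) = (0.0000 + 3.8306, 0.0000 + -10.5246) = (3.8306, -10.5246)
link 1: phi[1] = -70 + 60 = -10 deg
  cos(-10 deg) = 0.9848, sin(-10 deg) = -0.1736
  joint[2] = (3.8306, -10.5246) + 1 * (0.9848, -0.1736) = (3.8306 + 0.9848, -10.5246 + -0.1736) = (4.8154, -10.6982)
link 2: phi[2] = -70 + 60 + -20 = -30 deg
  cos(-30 deg) = 0.8660, sin(-30 deg) = -0.5000
  joint[3] = (4.8154, -10.6982) + 3.3 * (0.8660, -0.5000) = (4.8154 + 2.8579, -10.6982 + -1.6500) = (7.6733, -12.3482)
link 3: phi[3] = -70 + 60 + -20 + 180 = 150 deg
  cos(150 deg) = -0.8660, sin(150 deg) = 0.5000
  joint[4] = (7.6733, -12.3482) + 5.7 * (-0.8660, 0.5000) = (7.6733 + -4.9363, -12.3482 + 2.8500) = (2.7370, -9.4982)
End effector: (2.7370, -9.4982)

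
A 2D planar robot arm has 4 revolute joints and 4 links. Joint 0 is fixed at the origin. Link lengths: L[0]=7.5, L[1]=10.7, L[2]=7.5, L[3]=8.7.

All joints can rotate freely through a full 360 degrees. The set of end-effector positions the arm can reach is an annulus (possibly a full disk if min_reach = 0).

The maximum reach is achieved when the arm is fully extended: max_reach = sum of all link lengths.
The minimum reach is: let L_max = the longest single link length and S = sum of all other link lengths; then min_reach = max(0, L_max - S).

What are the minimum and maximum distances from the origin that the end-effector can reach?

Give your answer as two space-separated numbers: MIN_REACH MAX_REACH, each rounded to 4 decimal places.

Answer: 0.0000 34.4000

Derivation:
Link lengths: [7.5, 10.7, 7.5, 8.7]
max_reach = 7.5 + 10.7 + 7.5 + 8.7 = 34.4
L_max = max([7.5, 10.7, 7.5, 8.7]) = 10.7
S (sum of others) = 34.4 - 10.7 = 23.7
min_reach = max(0, 10.7 - 23.7) = max(0, -13) = 0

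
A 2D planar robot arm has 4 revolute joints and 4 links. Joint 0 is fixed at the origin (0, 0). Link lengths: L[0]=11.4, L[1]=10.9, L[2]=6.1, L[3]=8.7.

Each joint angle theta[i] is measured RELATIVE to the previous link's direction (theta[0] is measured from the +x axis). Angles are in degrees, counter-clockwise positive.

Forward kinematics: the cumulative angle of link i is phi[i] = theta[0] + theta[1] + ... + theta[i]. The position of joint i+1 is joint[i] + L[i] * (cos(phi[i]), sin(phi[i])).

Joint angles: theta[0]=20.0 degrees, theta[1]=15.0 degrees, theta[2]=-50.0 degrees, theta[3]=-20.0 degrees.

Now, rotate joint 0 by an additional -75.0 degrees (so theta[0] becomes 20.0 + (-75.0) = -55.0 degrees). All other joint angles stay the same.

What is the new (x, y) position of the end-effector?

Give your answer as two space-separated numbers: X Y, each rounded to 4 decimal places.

Answer: 11.9131 -30.6200

Derivation:
joint[0] = (0.0000, 0.0000)  (base)
link 0: phi[0] = -55 = -55 deg
  cos(-55 deg) = 0.5736, sin(-55 deg) = -0.8192
  joint[1] = (0.0000, 0.0000) + 11.4 * (0.5736, -0.8192) = (0.0000 + 6.5388, 0.0000 + -9.3383) = (6.5388, -9.3383)
link 1: phi[1] = -55 + 15 = -40 deg
  cos(-40 deg) = 0.7660, sin(-40 deg) = -0.6428
  joint[2] = (6.5388, -9.3383) + 10.9 * (0.7660, -0.6428) = (6.5388 + 8.3499, -9.3383 + -7.0064) = (14.8887, -16.3447)
link 2: phi[2] = -55 + 15 + -50 = -90 deg
  cos(-90 deg) = 0.0000, sin(-90 deg) = -1.0000
  joint[3] = (14.8887, -16.3447) + 6.1 * (0.0000, -1.0000) = (14.8887 + 0.0000, -16.3447 + -6.1000) = (14.8887, -22.4447)
link 3: phi[3] = -55 + 15 + -50 + -20 = -110 deg
  cos(-110 deg) = -0.3420, sin(-110 deg) = -0.9397
  joint[4] = (14.8887, -22.4447) + 8.7 * (-0.3420, -0.9397) = (14.8887 + -2.9756, -22.4447 + -8.1753) = (11.9131, -30.6200)
End effector: (11.9131, -30.6200)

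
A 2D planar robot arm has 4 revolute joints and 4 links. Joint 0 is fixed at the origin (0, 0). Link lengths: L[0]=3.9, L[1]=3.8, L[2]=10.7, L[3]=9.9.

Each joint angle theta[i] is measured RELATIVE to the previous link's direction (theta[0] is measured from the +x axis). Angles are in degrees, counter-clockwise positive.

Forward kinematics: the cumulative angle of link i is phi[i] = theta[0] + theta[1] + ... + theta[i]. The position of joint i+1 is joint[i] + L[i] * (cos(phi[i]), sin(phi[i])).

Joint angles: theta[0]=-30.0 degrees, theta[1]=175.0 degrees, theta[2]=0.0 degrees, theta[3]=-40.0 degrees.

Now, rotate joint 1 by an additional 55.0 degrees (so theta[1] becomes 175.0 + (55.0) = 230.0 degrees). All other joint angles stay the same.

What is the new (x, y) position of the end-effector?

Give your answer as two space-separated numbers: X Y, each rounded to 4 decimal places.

joint[0] = (0.0000, 0.0000)  (base)
link 0: phi[0] = -30 = -30 deg
  cos(-30 deg) = 0.8660, sin(-30 deg) = -0.5000
  joint[1] = (0.0000, 0.0000) + 3.9 * (0.8660, -0.5000) = (0.0000 + 3.3775, 0.0000 + -1.9500) = (3.3775, -1.9500)
link 1: phi[1] = -30 + 230 = 200 deg
  cos(200 deg) = -0.9397, sin(200 deg) = -0.3420
  joint[2] = (3.3775, -1.9500) + 3.8 * (-0.9397, -0.3420) = (3.3775 + -3.5708, -1.9500 + -1.2997) = (-0.1933, -3.2497)
link 2: phi[2] = -30 + 230 + 0 = 200 deg
  cos(200 deg) = -0.9397, sin(200 deg) = -0.3420
  joint[3] = (-0.1933, -3.2497) + 10.7 * (-0.9397, -0.3420) = (-0.1933 + -10.0547, -3.2497 + -3.6596) = (-10.2480, -6.9093)
link 3: phi[3] = -30 + 230 + 0 + -40 = 160 deg
  cos(160 deg) = -0.9397, sin(160 deg) = 0.3420
  joint[4] = (-10.2480, -6.9093) + 9.9 * (-0.9397, 0.3420) = (-10.2480 + -9.3030, -6.9093 + 3.3860) = (-19.5510, -3.5233)
End effector: (-19.5510, -3.5233)

Answer: -19.5510 -3.5233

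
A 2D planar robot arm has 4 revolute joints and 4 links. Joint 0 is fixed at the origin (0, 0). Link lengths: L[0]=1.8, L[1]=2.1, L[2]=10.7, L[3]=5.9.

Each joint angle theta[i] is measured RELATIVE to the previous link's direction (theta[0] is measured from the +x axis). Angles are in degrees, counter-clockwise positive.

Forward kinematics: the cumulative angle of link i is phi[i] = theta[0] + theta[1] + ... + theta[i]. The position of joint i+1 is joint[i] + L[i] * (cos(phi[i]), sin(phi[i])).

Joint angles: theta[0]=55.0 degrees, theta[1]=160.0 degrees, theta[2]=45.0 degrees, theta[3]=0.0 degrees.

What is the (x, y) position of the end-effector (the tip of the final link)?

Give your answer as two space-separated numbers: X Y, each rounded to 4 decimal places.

Answer: -3.5703 -16.0778

Derivation:
joint[0] = (0.0000, 0.0000)  (base)
link 0: phi[0] = 55 = 55 deg
  cos(55 deg) = 0.5736, sin(55 deg) = 0.8192
  joint[1] = (0.0000, 0.0000) + 1.8 * (0.5736, 0.8192) = (0.0000 + 1.0324, 0.0000 + 1.4745) = (1.0324, 1.4745)
link 1: phi[1] = 55 + 160 = 215 deg
  cos(215 deg) = -0.8192, sin(215 deg) = -0.5736
  joint[2] = (1.0324, 1.4745) + 2.1 * (-0.8192, -0.5736) = (1.0324 + -1.7202, 1.4745 + -1.2045) = (-0.6878, 0.2700)
link 2: phi[2] = 55 + 160 + 45 = 260 deg
  cos(260 deg) = -0.1736, sin(260 deg) = -0.9848
  joint[3] = (-0.6878, 0.2700) + 10.7 * (-0.1736, -0.9848) = (-0.6878 + -1.8580, 0.2700 + -10.5374) = (-2.5458, -10.2675)
link 3: phi[3] = 55 + 160 + 45 + 0 = 260 deg
  cos(260 deg) = -0.1736, sin(260 deg) = -0.9848
  joint[4] = (-2.5458, -10.2675) + 5.9 * (-0.1736, -0.9848) = (-2.5458 + -1.0245, -10.2675 + -5.8104) = (-3.5703, -16.0778)
End effector: (-3.5703, -16.0778)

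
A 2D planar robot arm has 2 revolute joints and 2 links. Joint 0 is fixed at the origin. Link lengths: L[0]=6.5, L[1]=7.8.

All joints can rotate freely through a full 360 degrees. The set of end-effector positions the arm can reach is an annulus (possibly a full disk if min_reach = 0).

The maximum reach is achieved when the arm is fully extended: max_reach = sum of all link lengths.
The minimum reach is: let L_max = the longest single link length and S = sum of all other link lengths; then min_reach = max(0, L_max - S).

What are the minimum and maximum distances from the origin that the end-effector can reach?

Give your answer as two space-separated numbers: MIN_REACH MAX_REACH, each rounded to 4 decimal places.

Link lengths: [6.5, 7.8]
max_reach = 6.5 + 7.8 = 14.3
L_max = max([6.5, 7.8]) = 7.8
S (sum of others) = 14.3 - 7.8 = 6.5
min_reach = max(0, 7.8 - 6.5) = max(0, 1.3) = 1.3

Answer: 1.3000 14.3000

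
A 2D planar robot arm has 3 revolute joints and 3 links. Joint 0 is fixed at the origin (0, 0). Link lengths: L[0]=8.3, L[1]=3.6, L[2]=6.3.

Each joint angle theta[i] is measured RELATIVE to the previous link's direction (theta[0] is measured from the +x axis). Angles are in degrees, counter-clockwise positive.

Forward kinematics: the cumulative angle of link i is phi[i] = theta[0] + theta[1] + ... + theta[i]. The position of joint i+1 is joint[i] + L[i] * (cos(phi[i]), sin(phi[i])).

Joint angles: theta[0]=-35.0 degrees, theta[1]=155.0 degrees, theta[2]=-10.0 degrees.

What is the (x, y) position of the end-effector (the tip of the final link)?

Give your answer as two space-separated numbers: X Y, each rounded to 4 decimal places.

joint[0] = (0.0000, 0.0000)  (base)
link 0: phi[0] = -35 = -35 deg
  cos(-35 deg) = 0.8192, sin(-35 deg) = -0.5736
  joint[1] = (0.0000, 0.0000) + 8.3 * (0.8192, -0.5736) = (0.0000 + 6.7990, 0.0000 + -4.7607) = (6.7990, -4.7607)
link 1: phi[1] = -35 + 155 = 120 deg
  cos(120 deg) = -0.5000, sin(120 deg) = 0.8660
  joint[2] = (6.7990, -4.7607) + 3.6 * (-0.5000, 0.8660) = (6.7990 + -1.8000, -4.7607 + 3.1177) = (4.9990, -1.6430)
link 2: phi[2] = -35 + 155 + -10 = 110 deg
  cos(110 deg) = -0.3420, sin(110 deg) = 0.9397
  joint[3] = (4.9990, -1.6430) + 6.3 * (-0.3420, 0.9397) = (4.9990 + -2.1547, -1.6430 + 5.9201) = (2.8442, 4.2771)
End effector: (2.8442, 4.2771)

Answer: 2.8442 4.2771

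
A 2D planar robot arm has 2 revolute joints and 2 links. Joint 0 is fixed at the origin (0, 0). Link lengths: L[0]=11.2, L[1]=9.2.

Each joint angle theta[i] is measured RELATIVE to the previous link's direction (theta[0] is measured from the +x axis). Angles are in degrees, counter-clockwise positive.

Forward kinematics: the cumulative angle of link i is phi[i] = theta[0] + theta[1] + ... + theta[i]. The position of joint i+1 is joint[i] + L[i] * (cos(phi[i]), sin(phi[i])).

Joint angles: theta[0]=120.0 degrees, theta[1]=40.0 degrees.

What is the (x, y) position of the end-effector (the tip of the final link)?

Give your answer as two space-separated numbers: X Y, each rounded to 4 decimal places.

joint[0] = (0.0000, 0.0000)  (base)
link 0: phi[0] = 120 = 120 deg
  cos(120 deg) = -0.5000, sin(120 deg) = 0.8660
  joint[1] = (0.0000, 0.0000) + 11.2 * (-0.5000, 0.8660) = (0.0000 + -5.6000, 0.0000 + 9.6995) = (-5.6000, 9.6995)
link 1: phi[1] = 120 + 40 = 160 deg
  cos(160 deg) = -0.9397, sin(160 deg) = 0.3420
  joint[2] = (-5.6000, 9.6995) + 9.2 * (-0.9397, 0.3420) = (-5.6000 + -8.6452, 9.6995 + 3.1466) = (-14.2452, 12.8461)
End effector: (-14.2452, 12.8461)

Answer: -14.2452 12.8461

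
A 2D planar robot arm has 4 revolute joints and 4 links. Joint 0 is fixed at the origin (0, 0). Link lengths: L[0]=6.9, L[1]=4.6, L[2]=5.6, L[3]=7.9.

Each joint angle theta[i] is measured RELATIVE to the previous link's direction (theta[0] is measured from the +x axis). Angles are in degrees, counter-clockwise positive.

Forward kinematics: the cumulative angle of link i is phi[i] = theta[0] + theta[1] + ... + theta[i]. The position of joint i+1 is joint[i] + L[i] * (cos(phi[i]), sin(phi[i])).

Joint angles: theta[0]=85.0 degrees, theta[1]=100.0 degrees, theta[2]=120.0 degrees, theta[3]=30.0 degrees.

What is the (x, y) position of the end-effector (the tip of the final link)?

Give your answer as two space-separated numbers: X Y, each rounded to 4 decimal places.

joint[0] = (0.0000, 0.0000)  (base)
link 0: phi[0] = 85 = 85 deg
  cos(85 deg) = 0.0872, sin(85 deg) = 0.9962
  joint[1] = (0.0000, 0.0000) + 6.9 * (0.0872, 0.9962) = (0.0000 + 0.6014, 0.0000 + 6.8737) = (0.6014, 6.8737)
link 1: phi[1] = 85 + 100 = 185 deg
  cos(185 deg) = -0.9962, sin(185 deg) = -0.0872
  joint[2] = (0.6014, 6.8737) + 4.6 * (-0.9962, -0.0872) = (0.6014 + -4.5825, 6.8737 + -0.4009) = (-3.9811, 6.4728)
link 2: phi[2] = 85 + 100 + 120 = 305 deg
  cos(305 deg) = 0.5736, sin(305 deg) = -0.8192
  joint[3] = (-3.9811, 6.4728) + 5.6 * (0.5736, -0.8192) = (-3.9811 + 3.2120, 6.4728 + -4.5873) = (-0.7691, 1.8856)
link 3: phi[3] = 85 + 100 + 120 + 30 = 335 deg
  cos(335 deg) = 0.9063, sin(335 deg) = -0.4226
  joint[4] = (-0.7691, 1.8856) + 7.9 * (0.9063, -0.4226) = (-0.7691 + 7.1598, 1.8856 + -3.3387) = (6.3907, -1.4531)
End effector: (6.3907, -1.4531)

Answer: 6.3907 -1.4531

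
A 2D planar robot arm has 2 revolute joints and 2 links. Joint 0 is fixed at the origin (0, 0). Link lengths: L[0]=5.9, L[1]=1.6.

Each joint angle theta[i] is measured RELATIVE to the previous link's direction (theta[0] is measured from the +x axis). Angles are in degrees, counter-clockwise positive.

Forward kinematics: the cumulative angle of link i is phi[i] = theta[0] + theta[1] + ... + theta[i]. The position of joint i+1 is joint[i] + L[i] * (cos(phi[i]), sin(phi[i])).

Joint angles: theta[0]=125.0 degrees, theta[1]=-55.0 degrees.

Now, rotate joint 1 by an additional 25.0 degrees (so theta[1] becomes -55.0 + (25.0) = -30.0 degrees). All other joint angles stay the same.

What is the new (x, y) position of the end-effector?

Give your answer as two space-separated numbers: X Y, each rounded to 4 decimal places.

Answer: -3.5236 6.4269

Derivation:
joint[0] = (0.0000, 0.0000)  (base)
link 0: phi[0] = 125 = 125 deg
  cos(125 deg) = -0.5736, sin(125 deg) = 0.8192
  joint[1] = (0.0000, 0.0000) + 5.9 * (-0.5736, 0.8192) = (0.0000 + -3.3841, 0.0000 + 4.8330) = (-3.3841, 4.8330)
link 1: phi[1] = 125 + -30 = 95 deg
  cos(95 deg) = -0.0872, sin(95 deg) = 0.9962
  joint[2] = (-3.3841, 4.8330) + 1.6 * (-0.0872, 0.9962) = (-3.3841 + -0.1394, 4.8330 + 1.5939) = (-3.5236, 6.4269)
End effector: (-3.5236, 6.4269)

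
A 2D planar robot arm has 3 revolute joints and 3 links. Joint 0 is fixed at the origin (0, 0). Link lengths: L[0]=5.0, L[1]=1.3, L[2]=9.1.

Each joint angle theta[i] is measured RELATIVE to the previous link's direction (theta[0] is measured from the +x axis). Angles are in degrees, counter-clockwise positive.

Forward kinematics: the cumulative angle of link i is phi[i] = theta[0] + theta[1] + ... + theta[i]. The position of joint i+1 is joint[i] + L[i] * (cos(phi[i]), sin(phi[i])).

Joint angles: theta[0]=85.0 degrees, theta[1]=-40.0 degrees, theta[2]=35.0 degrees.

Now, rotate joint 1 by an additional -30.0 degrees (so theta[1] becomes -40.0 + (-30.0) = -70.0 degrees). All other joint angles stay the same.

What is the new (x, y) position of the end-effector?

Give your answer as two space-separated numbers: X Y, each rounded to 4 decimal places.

joint[0] = (0.0000, 0.0000)  (base)
link 0: phi[0] = 85 = 85 deg
  cos(85 deg) = 0.0872, sin(85 deg) = 0.9962
  joint[1] = (0.0000, 0.0000) + 5 * (0.0872, 0.9962) = (0.0000 + 0.4358, 0.0000 + 4.9810) = (0.4358, 4.9810)
link 1: phi[1] = 85 + -70 = 15 deg
  cos(15 deg) = 0.9659, sin(15 deg) = 0.2588
  joint[2] = (0.4358, 4.9810) + 1.3 * (0.9659, 0.2588) = (0.4358 + 1.2557, 4.9810 + 0.3365) = (1.6915, 5.3174)
link 2: phi[2] = 85 + -70 + 35 = 50 deg
  cos(50 deg) = 0.6428, sin(50 deg) = 0.7660
  joint[3] = (1.6915, 5.3174) + 9.1 * (0.6428, 0.7660) = (1.6915 + 5.8494, 5.3174 + 6.9710) = (7.5408, 12.2884)
End effector: (7.5408, 12.2884)

Answer: 7.5408 12.2884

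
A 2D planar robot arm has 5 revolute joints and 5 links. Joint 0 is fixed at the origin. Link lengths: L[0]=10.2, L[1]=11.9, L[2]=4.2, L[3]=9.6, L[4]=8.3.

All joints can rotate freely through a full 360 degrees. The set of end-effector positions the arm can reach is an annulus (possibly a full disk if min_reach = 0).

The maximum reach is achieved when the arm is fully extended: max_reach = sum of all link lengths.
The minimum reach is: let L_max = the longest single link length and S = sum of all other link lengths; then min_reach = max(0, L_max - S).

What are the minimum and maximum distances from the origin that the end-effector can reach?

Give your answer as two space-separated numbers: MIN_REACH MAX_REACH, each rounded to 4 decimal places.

Link lengths: [10.2, 11.9, 4.2, 9.6, 8.3]
max_reach = 10.2 + 11.9 + 4.2 + 9.6 + 8.3 = 44.2
L_max = max([10.2, 11.9, 4.2, 9.6, 8.3]) = 11.9
S (sum of others) = 44.2 - 11.9 = 32.3
min_reach = max(0, 11.9 - 32.3) = max(0, -20.4) = 0

Answer: 0.0000 44.2000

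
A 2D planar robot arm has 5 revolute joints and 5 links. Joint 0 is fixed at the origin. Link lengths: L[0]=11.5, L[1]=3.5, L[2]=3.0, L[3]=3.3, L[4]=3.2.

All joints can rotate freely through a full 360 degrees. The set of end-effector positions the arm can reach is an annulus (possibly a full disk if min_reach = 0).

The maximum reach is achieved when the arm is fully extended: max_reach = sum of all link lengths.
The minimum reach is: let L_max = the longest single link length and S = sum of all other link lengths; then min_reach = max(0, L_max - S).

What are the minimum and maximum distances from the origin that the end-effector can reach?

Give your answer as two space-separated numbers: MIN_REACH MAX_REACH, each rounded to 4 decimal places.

Answer: 0.0000 24.5000

Derivation:
Link lengths: [11.5, 3.5, 3.0, 3.3, 3.2]
max_reach = 11.5 + 3.5 + 3 + 3.3 + 3.2 = 24.5
L_max = max([11.5, 3.5, 3.0, 3.3, 3.2]) = 11.5
S (sum of others) = 24.5 - 11.5 = 13
min_reach = max(0, 11.5 - 13) = max(0, -1.5) = 0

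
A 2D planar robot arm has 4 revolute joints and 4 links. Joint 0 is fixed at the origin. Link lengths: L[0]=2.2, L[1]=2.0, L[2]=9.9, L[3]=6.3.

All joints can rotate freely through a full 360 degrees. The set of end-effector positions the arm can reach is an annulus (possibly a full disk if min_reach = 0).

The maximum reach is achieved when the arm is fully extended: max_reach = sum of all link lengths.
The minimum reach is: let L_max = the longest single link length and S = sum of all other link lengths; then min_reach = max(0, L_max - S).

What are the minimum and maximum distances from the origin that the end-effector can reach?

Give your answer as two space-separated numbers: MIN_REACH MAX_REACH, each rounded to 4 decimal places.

Link lengths: [2.2, 2.0, 9.9, 6.3]
max_reach = 2.2 + 2 + 9.9 + 6.3 = 20.4
L_max = max([2.2, 2.0, 9.9, 6.3]) = 9.9
S (sum of others) = 20.4 - 9.9 = 10.5
min_reach = max(0, 9.9 - 10.5) = max(0, -0.6) = 0

Answer: 0.0000 20.4000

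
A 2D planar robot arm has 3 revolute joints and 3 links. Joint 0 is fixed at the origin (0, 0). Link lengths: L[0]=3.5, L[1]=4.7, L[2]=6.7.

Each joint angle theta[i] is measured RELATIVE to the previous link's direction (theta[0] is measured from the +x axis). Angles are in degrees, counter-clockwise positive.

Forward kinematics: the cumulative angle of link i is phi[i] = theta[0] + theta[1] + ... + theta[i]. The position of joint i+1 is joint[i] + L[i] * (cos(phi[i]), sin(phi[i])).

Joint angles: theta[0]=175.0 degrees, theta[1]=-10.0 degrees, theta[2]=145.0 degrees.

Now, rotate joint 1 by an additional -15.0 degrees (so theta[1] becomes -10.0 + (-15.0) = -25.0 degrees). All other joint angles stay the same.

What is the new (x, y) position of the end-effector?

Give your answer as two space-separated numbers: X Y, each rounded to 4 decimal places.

joint[0] = (0.0000, 0.0000)  (base)
link 0: phi[0] = 175 = 175 deg
  cos(175 deg) = -0.9962, sin(175 deg) = 0.0872
  joint[1] = (0.0000, 0.0000) + 3.5 * (-0.9962, 0.0872) = (0.0000 + -3.4867, 0.0000 + 0.3050) = (-3.4867, 0.3050)
link 1: phi[1] = 175 + -25 = 150 deg
  cos(150 deg) = -0.8660, sin(150 deg) = 0.5000
  joint[2] = (-3.4867, 0.3050) + 4.7 * (-0.8660, 0.5000) = (-3.4867 + -4.0703, 0.3050 + 2.3500) = (-7.5570, 2.6550)
link 2: phi[2] = 175 + -25 + 145 = 295 deg
  cos(295 deg) = 0.4226, sin(295 deg) = -0.9063
  joint[3] = (-7.5570, 2.6550) + 6.7 * (0.4226, -0.9063) = (-7.5570 + 2.8315, 2.6550 + -6.0723) = (-4.7255, -3.4172)
End effector: (-4.7255, -3.4172)

Answer: -4.7255 -3.4172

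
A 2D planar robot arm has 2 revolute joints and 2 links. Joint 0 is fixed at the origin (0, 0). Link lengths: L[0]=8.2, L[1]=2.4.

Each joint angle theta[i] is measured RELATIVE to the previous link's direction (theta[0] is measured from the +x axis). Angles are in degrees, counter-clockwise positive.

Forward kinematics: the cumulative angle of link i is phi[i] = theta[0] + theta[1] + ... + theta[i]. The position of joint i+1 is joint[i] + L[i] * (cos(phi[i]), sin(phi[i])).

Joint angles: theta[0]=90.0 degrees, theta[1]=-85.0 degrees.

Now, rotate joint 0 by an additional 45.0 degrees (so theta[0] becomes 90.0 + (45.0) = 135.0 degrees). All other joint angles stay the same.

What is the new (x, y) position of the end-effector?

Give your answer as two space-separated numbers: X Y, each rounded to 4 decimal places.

Answer: -4.2556 7.6368

Derivation:
joint[0] = (0.0000, 0.0000)  (base)
link 0: phi[0] = 135 = 135 deg
  cos(135 deg) = -0.7071, sin(135 deg) = 0.7071
  joint[1] = (0.0000, 0.0000) + 8.2 * (-0.7071, 0.7071) = (0.0000 + -5.7983, 0.0000 + 5.7983) = (-5.7983, 5.7983)
link 1: phi[1] = 135 + -85 = 50 deg
  cos(50 deg) = 0.6428, sin(50 deg) = 0.7660
  joint[2] = (-5.7983, 5.7983) + 2.4 * (0.6428, 0.7660) = (-5.7983 + 1.5427, 5.7983 + 1.8385) = (-4.2556, 7.6368)
End effector: (-4.2556, 7.6368)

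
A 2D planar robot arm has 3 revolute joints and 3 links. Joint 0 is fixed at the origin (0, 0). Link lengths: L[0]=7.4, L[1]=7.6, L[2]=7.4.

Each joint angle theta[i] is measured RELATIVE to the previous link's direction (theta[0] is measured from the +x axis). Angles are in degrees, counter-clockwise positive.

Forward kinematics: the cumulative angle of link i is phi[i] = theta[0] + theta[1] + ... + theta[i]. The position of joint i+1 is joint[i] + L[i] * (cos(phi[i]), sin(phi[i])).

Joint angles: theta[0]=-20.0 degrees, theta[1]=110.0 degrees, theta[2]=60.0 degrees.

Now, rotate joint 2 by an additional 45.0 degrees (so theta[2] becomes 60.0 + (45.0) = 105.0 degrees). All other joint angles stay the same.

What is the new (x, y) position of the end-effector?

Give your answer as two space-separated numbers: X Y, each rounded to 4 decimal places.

Answer: -0.1941 3.1538

Derivation:
joint[0] = (0.0000, 0.0000)  (base)
link 0: phi[0] = -20 = -20 deg
  cos(-20 deg) = 0.9397, sin(-20 deg) = -0.3420
  joint[1] = (0.0000, 0.0000) + 7.4 * (0.9397, -0.3420) = (0.0000 + 6.9537, 0.0000 + -2.5309) = (6.9537, -2.5309)
link 1: phi[1] = -20 + 110 = 90 deg
  cos(90 deg) = 0.0000, sin(90 deg) = 1.0000
  joint[2] = (6.9537, -2.5309) + 7.6 * (0.0000, 1.0000) = (6.9537 + 0.0000, -2.5309 + 7.6000) = (6.9537, 5.0691)
link 2: phi[2] = -20 + 110 + 105 = 195 deg
  cos(195 deg) = -0.9659, sin(195 deg) = -0.2588
  joint[3] = (6.9537, 5.0691) + 7.4 * (-0.9659, -0.2588) = (6.9537 + -7.1479, 5.0691 + -1.9153) = (-0.1941, 3.1538)
End effector: (-0.1941, 3.1538)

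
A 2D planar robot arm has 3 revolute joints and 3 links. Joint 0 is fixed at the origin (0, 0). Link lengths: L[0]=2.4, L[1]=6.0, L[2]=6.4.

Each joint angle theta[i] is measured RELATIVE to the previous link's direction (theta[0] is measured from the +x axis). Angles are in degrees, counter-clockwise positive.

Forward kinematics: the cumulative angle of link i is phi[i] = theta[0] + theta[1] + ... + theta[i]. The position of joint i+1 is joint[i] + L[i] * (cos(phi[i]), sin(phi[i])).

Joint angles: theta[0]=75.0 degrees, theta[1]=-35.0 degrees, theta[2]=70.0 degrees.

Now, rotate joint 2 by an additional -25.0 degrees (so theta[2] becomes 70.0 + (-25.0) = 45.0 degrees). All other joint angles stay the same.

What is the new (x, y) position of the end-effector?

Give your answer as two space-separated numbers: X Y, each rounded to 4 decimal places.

joint[0] = (0.0000, 0.0000)  (base)
link 0: phi[0] = 75 = 75 deg
  cos(75 deg) = 0.2588, sin(75 deg) = 0.9659
  joint[1] = (0.0000, 0.0000) + 2.4 * (0.2588, 0.9659) = (0.0000 + 0.6212, 0.0000 + 2.3182) = (0.6212, 2.3182)
link 1: phi[1] = 75 + -35 = 40 deg
  cos(40 deg) = 0.7660, sin(40 deg) = 0.6428
  joint[2] = (0.6212, 2.3182) + 6 * (0.7660, 0.6428) = (0.6212 + 4.5963, 2.3182 + 3.8567) = (5.2174, 6.1749)
link 2: phi[2] = 75 + -35 + 45 = 85 deg
  cos(85 deg) = 0.0872, sin(85 deg) = 0.9962
  joint[3] = (5.2174, 6.1749) + 6.4 * (0.0872, 0.9962) = (5.2174 + 0.5578, 6.1749 + 6.3756) = (5.7752, 12.5506)
End effector: (5.7752, 12.5506)

Answer: 5.7752 12.5506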